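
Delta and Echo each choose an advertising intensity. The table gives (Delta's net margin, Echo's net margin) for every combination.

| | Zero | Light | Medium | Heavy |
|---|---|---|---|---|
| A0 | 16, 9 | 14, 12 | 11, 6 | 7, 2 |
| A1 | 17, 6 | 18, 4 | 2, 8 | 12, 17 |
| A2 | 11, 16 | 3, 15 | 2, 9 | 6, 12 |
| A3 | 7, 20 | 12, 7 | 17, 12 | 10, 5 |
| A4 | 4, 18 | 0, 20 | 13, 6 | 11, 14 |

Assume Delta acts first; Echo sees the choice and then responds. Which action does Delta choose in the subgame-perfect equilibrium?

Solve by backward induction (Delta leads).
- A0: Echo compares 9, 12, 6, 2 and picks Light; Delta would get 14.
- A1: Echo compares 6, 4, 8, 17 and picks Heavy; Delta would get 12.
- A2: Echo compares 16, 15, 9, 12 and picks Zero; Delta would get 11.
- A3: Echo compares 20, 7, 12, 5 and picks Zero; Delta would get 7.
- A4: Echo compares 18, 20, 6, 14 and picks Light; Delta would get 0.
Among 14, 12, 11, 7, 0, the best is 14 at A0. Subgame-perfect outcome: (A0, Light) with payoffs (14, 12).

A0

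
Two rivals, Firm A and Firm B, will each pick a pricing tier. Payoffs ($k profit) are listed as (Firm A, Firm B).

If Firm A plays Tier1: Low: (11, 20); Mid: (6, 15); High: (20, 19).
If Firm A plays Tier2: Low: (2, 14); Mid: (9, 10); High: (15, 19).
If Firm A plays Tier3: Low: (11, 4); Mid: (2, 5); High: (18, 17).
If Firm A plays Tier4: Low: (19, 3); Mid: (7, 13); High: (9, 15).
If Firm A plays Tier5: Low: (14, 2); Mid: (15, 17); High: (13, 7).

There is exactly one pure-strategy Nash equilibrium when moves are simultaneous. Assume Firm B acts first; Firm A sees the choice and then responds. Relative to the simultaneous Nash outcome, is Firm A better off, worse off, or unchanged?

Work backward from Firm A's decision.
- Low: Firm A compares 11, 2, 11, 19, 14 and picks Tier4; Firm B would get 3.
- Mid: Firm A compares 6, 9, 2, 7, 15 and picks Tier5; Firm B would get 17.
- High: Firm A compares 20, 15, 18, 9, 13 and picks Tier1; Firm B would get 19.
Maximizing over 3, 17, 19, Firm B chooses High. Subgame-perfect outcome: (Tier1, High) with payoffs (20, 19).
For the simultaneous game, intersect best replies.
Firm A's best replies: Low→Tier4; Mid→Tier5; High→Tier1.
Firm B's best replies: Tier1→Low; Tier2→High; Tier3→High; Tier4→High; Tier5→Mid.
Only (Tier5, Mid) has each player best-responding; Nash payoffs (15, 17).
Firm A earns 20 sequentially versus 15 at the Nash outcome: better off.

better off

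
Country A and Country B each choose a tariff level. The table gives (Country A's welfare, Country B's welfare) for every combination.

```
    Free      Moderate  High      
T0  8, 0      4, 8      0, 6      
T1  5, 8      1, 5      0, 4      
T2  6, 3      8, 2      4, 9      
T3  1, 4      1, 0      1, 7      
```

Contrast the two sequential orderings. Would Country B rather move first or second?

first

If Country A leads: Country B's best replies are T0→Moderate, T1→Free, T2→High, T3→High; Country A's induced payoffs 4, 5, 4, 1; outcome (T1, Free), payoffs (5, 8).
If Country B leads: Country A's best replies are Free→T0, Moderate→T2, High→T2; Country B's induced payoffs 0, 2, 9; outcome (T2, High), payoffs (4, 9).
Country B gets 9 moving first and 8 moving second, so Country B prefers to move first.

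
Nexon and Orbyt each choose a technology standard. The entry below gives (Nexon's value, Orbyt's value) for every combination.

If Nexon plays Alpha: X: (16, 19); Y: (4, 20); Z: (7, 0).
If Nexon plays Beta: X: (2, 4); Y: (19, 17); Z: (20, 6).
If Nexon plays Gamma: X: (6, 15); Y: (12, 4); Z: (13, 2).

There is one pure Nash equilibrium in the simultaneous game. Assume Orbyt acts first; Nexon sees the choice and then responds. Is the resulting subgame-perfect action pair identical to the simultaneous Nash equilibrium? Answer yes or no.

Backward induction with Orbyt moving first.
- X: Nexon compares 16, 2, 6 and picks Alpha; Orbyt would get 19.
- Y: Nexon compares 4, 19, 12 and picks Beta; Orbyt would get 17.
- Z: Nexon compares 7, 20, 13 and picks Beta; Orbyt would get 6.
Orbyt's induced payoffs are 19, 17, 6, so Orbyt commits to X. Subgame-perfect outcome: (Alpha, X) with payoffs (16, 19).
For the simultaneous game, intersect best replies.
Nexon's best replies: X→Alpha; Y→Beta; Z→Beta.
Orbyt's best replies: Alpha→Y; Beta→Y; Gamma→X.
Only (Beta, Y) has each player best-responding; Nash payoffs (19, 17).
Sequential outcome (Alpha, X) differs from the Nash profile (Beta, Y).

no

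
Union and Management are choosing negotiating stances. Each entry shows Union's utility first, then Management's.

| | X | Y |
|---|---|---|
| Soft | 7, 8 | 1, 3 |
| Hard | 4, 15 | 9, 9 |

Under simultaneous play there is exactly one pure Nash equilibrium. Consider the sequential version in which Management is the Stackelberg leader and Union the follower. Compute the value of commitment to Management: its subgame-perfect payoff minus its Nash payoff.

1

Union best-responds to each possible Management move:
- X: BR = Soft, leader payoff 8.
- Y: BR = Hard, leader payoff 9.
Maximizing over 8, 9, Management chooses Y. Subgame-perfect outcome: (Hard, Y) with payoffs (9, 9).
Now find the simultaneous Nash equilibrium.
Union's best replies: X→Soft; Y→Hard.
Management's best replies: Soft→X; Hard→X.
Only (Soft, X) has each player best-responding; Nash payoffs (7, 8).
Management's commitment gain: 9 − 8 = 1.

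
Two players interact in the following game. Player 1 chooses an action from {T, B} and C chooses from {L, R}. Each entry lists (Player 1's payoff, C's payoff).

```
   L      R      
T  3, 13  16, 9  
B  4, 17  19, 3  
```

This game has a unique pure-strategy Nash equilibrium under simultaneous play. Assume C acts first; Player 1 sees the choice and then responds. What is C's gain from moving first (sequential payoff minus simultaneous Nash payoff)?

Work backward from Player 1's decision.
- L → Player 1 plays B (best of 3, 4); C gets 17.
- R → Player 1 plays B (best of 16, 19); C gets 3.
Maximizing over 17, 3, C chooses L. Subgame-perfect outcome: (B, L) with payoffs (4, 17).
Under simultaneous play:
Player 1's best replies: L→B; R→B.
C's best replies: T→L; B→L.
The unique mutual best reply is (B, L), giving (4, 17).
C's commitment gain: 17 − 17 = 0.

0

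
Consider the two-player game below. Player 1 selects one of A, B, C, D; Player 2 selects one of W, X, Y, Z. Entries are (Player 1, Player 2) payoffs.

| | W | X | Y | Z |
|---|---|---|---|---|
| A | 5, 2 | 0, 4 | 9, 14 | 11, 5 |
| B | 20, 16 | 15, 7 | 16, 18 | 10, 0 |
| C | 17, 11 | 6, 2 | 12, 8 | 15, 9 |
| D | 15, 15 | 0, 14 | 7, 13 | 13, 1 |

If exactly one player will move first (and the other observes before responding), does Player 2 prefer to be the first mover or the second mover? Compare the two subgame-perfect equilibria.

first

If Player 1 leads: Player 2's best replies are A→Y, B→Y, C→W, D→W; Player 1's induced payoffs 9, 16, 17, 15; outcome (C, W), payoffs (17, 11).
If Player 2 leads: Player 1's best replies are W→B, X→B, Y→B, Z→C; Player 2's induced payoffs 16, 7, 18, 9; outcome (B, Y), payoffs (16, 18).
Player 2 gets 18 moving first and 11 moving second, so Player 2 prefers to move first.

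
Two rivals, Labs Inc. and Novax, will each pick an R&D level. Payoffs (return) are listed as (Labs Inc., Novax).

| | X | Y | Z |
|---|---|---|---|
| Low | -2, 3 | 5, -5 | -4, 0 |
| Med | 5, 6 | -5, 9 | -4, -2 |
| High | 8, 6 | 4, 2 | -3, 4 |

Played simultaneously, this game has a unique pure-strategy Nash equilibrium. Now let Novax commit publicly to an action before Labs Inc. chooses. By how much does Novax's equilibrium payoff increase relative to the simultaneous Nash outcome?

0

Backward induction with Novax moving first.
- X: BR = High, leader payoff 6.
- Y: BR = Low, leader payoff -5.
- Z: BR = High, leader payoff 4.
Maximizing over 6, -5, 4, Novax chooses X. Subgame-perfect outcome: (High, X) with payoffs (8, 6).
Under simultaneous play:
Labs Inc.'s best replies: X→High; Y→Low; Z→High.
Novax's best replies: Low→X; Med→Y; High→X.
Only (High, X) has each player best-responding; Nash payoffs (8, 6).
Novax's commitment gain: 6 − 6 = 0.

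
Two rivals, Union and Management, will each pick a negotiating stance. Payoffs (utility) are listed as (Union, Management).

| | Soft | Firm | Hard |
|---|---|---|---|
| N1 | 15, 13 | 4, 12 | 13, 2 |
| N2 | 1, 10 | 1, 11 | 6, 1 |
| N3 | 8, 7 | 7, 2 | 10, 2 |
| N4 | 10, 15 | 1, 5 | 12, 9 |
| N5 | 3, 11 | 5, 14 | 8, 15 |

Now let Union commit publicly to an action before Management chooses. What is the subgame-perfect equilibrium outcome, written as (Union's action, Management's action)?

(N1, Soft)

Work backward from Management's decision.
- N1 → Management plays Soft (best of 13, 12, 2); Union gets 15.
- N2 → Management plays Firm (best of 10, 11, 1); Union gets 1.
- N3 → Management plays Soft (best of 7, 2, 2); Union gets 8.
- N4 → Management plays Soft (best of 15, 5, 9); Union gets 10.
- N5 → Management plays Hard (best of 11, 14, 15); Union gets 8.
Maximizing over 15, 1, 8, 10, 8, Union chooses N1. Subgame-perfect outcome: (N1, Soft) with payoffs (15, 13).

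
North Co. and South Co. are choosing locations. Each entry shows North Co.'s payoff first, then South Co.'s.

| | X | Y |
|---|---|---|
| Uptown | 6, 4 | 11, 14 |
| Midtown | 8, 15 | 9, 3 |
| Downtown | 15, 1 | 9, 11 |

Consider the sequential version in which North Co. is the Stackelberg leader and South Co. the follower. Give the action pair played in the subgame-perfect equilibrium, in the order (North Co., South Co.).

South Co. best-responds to each possible North Co. move:
- Uptown → South Co. plays Y (best of 4, 14); North Co. gets 11.
- Midtown → South Co. plays X (best of 15, 3); North Co. gets 8.
- Downtown → South Co. plays Y (best of 1, 11); North Co. gets 9.
North Co.'s induced payoffs are 11, 8, 9, so North Co. commits to Uptown. Subgame-perfect outcome: (Uptown, Y) with payoffs (11, 14).

(Uptown, Y)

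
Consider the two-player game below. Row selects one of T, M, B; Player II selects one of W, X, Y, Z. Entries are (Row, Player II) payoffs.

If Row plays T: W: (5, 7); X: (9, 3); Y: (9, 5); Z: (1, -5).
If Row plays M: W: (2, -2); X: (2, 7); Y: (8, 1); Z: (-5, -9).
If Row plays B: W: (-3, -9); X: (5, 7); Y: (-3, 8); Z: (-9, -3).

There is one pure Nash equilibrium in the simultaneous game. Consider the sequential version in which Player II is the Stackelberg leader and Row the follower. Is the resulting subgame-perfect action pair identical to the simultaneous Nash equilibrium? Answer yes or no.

Backward induction with Player II moving first.
- W: BR = T, leader payoff 7.
- X: BR = T, leader payoff 3.
- Y: BR = T, leader payoff 5.
- Z: BR = T, leader payoff -5.
Among 7, 3, 5, -5, the best is 7 at W. Subgame-perfect outcome: (T, W) with payoffs (5, 7).
Now find the simultaneous Nash equilibrium.
Row's best replies: W→T; X→T; Y→T; Z→T.
Player II's best replies: T→W; M→X; B→Y.
Only (T, W) has each player best-responding; Nash payoffs (5, 7).
Sequential outcome (T, W) coincides with the Nash profile (T, W).

yes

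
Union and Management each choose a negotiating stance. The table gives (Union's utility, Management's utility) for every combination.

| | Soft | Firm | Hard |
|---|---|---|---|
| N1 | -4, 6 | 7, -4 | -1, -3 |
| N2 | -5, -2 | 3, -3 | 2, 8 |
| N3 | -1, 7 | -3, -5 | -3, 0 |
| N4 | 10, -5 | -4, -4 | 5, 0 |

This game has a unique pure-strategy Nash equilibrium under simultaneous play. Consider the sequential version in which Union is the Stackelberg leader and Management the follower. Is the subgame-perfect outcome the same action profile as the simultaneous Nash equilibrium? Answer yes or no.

Backward induction with Union moving first.
- N1: BR = Soft, leader payoff -4.
- N2: BR = Hard, leader payoff 2.
- N3: BR = Soft, leader payoff -1.
- N4: BR = Hard, leader payoff 5.
Among -4, 2, -1, 5, the best is 5 at N4. Subgame-perfect outcome: (N4, Hard) with payoffs (5, 0).
Under simultaneous play:
Union's best replies: Soft→N4; Firm→N1; Hard→N4.
Management's best replies: N1→Soft; N2→Hard; N3→Soft; N4→Hard.
The unique mutual best reply is (N4, Hard), giving (5, 0).
Sequential outcome (N4, Hard) coincides with the Nash profile (N4, Hard).

yes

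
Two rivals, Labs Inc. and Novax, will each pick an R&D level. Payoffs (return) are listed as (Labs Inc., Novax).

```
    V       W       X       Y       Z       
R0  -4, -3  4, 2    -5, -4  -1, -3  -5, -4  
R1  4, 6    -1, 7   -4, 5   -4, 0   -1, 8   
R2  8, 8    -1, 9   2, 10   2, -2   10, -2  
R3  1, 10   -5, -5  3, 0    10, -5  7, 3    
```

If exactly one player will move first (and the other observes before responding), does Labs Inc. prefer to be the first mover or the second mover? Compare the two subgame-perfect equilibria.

If Labs Inc. leads: Novax's best replies are R0→W, R1→Z, R2→X, R3→V; Labs Inc.'s induced payoffs 4, -1, 2, 1; outcome (R0, W), payoffs (4, 2).
If Novax leads: Labs Inc.'s best replies are V→R2, W→R0, X→R3, Y→R3, Z→R2; Novax's induced payoffs 8, 2, 0, -5, -2; outcome (R2, V), payoffs (8, 8).
Labs Inc. gets 4 moving first and 8 moving second, so Labs Inc. prefers to move second.

second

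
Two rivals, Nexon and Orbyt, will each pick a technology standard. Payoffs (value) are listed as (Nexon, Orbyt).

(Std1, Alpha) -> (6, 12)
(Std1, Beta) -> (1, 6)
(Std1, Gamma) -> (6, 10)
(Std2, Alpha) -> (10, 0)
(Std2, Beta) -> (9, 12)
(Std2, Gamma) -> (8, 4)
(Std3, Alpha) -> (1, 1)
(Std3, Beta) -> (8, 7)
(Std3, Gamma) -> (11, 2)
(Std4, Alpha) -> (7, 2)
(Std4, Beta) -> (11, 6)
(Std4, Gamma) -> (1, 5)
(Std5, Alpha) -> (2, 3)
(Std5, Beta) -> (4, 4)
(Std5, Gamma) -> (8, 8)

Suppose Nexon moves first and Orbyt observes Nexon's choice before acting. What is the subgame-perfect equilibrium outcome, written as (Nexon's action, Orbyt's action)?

(Std4, Beta)

Orbyt best-responds to each possible Nexon move:
- Std1: Orbyt compares 12, 6, 10 and picks Alpha; Nexon would get 6.
- Std2: Orbyt compares 0, 12, 4 and picks Beta; Nexon would get 9.
- Std3: Orbyt compares 1, 7, 2 and picks Beta; Nexon would get 8.
- Std4: Orbyt compares 2, 6, 5 and picks Beta; Nexon would get 11.
- Std5: Orbyt compares 3, 4, 8 and picks Gamma; Nexon would get 8.
Nexon's induced payoffs are 6, 9, 8, 11, 8, so Nexon commits to Std4. Subgame-perfect outcome: (Std4, Beta) with payoffs (11, 6).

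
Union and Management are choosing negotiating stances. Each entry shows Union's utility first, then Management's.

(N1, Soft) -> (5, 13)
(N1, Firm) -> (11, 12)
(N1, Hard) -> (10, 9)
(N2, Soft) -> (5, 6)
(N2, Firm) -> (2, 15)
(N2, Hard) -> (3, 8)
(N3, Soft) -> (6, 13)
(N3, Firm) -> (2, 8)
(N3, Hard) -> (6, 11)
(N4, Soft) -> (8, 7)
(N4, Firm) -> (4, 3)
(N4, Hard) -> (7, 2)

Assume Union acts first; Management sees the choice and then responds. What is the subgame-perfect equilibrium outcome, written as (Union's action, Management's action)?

(N4, Soft)

Solve by backward induction (Union leads).
- N1: Management compares 13, 12, 9 and picks Soft; Union would get 5.
- N2: Management compares 6, 15, 8 and picks Firm; Union would get 2.
- N3: Management compares 13, 8, 11 and picks Soft; Union would get 6.
- N4: Management compares 7, 3, 2 and picks Soft; Union would get 8.
Union's induced payoffs are 5, 2, 6, 8, so Union commits to N4. Subgame-perfect outcome: (N4, Soft) with payoffs (8, 7).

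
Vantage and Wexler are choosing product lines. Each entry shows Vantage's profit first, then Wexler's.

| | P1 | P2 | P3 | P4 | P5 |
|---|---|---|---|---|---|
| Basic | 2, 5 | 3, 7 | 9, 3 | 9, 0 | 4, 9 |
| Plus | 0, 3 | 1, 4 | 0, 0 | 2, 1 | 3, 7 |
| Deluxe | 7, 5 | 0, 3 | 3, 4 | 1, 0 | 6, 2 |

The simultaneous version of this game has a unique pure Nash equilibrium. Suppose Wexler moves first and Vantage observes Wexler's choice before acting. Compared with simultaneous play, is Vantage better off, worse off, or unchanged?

worse off

Solve by backward induction (Wexler leads).
- P1: Vantage compares 2, 0, 7 and picks Deluxe; Wexler would get 5.
- P2: Vantage compares 3, 1, 0 and picks Basic; Wexler would get 7.
- P3: Vantage compares 9, 0, 3 and picks Basic; Wexler would get 3.
- P4: Vantage compares 9, 2, 1 and picks Basic; Wexler would get 0.
- P5: Vantage compares 4, 3, 6 and picks Deluxe; Wexler would get 2.
Wexler's induced payoffs are 5, 7, 3, 0, 2, so Wexler commits to P2. Subgame-perfect outcome: (Basic, P2) with payoffs (3, 7).
Now find the simultaneous Nash equilibrium.
Vantage's best replies: P1→Deluxe; P2→Basic; P3→Basic; P4→Basic; P5→Deluxe.
Wexler's best replies: Basic→P5; Plus→P5; Deluxe→P1.
Only (Deluxe, P1) has each player best-responding; Nash payoffs (7, 5).
Vantage earns 3 sequentially versus 7 at the Nash outcome: worse off.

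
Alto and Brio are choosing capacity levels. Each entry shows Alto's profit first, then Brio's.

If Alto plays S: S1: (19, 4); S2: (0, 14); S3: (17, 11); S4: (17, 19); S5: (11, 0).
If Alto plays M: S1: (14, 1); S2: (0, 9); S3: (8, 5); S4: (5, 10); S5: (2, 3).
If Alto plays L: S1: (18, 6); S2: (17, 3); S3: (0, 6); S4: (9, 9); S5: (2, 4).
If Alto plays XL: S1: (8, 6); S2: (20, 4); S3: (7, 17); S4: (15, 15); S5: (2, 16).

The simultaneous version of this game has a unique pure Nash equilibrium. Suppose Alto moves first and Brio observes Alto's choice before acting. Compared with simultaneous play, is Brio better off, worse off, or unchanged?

unchanged

Brio best-responds to each possible Alto move:
- S: BR = S4, leader payoff 17.
- M: BR = S4, leader payoff 5.
- L: BR = S4, leader payoff 9.
- XL: BR = S3, leader payoff 7.
Maximizing over 17, 5, 9, 7, Alto chooses S. Subgame-perfect outcome: (S, S4) with payoffs (17, 19).
For the simultaneous game, intersect best replies.
Alto's best replies: S1→S; S2→XL; S3→S; S4→S; S5→S.
Brio's best replies: S→S4; M→S4; L→S4; XL→S3.
Only (S, S4) has each player best-responding; Nash payoffs (17, 19).
Brio earns 19 sequentially versus 19 at the Nash outcome: unchanged.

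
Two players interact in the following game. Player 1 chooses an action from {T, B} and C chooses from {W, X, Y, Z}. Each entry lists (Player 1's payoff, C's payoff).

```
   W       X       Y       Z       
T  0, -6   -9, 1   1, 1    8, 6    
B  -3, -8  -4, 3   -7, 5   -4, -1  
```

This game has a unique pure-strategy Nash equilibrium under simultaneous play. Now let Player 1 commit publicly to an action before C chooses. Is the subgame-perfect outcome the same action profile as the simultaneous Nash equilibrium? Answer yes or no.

yes

Solve by backward induction (Player 1 leads).
- T: BR = Z, leader payoff 8.
- B: BR = Y, leader payoff -7.
Among 8, -7, the best is 8 at T. Subgame-perfect outcome: (T, Z) with payoffs (8, 6).
Under simultaneous play:
Player 1's best replies: W→T; X→B; Y→T; Z→T.
C's best replies: T→Z; B→Y.
The unique mutual best reply is (T, Z), giving (8, 6).
Sequential outcome (T, Z) coincides with the Nash profile (T, Z).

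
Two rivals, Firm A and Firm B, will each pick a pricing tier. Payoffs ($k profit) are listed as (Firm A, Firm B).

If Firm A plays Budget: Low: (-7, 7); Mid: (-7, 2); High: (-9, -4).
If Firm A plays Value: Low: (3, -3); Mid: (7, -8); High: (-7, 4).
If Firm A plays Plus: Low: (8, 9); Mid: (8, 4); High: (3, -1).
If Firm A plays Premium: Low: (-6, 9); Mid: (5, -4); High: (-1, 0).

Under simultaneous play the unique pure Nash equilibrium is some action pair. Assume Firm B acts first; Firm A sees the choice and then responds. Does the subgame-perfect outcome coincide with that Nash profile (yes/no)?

Backward induction with Firm B moving first.
- Low: Firm A compares -7, 3, 8, -6 and picks Plus; Firm B would get 9.
- Mid: Firm A compares -7, 7, 8, 5 and picks Plus; Firm B would get 4.
- High: Firm A compares -9, -7, 3, -1 and picks Plus; Firm B would get -1.
Maximizing over 9, 4, -1, Firm B chooses Low. Subgame-perfect outcome: (Plus, Low) with payoffs (8, 9).
For the simultaneous game, intersect best replies.
Firm A's best replies: Low→Plus; Mid→Plus; High→Plus.
Firm B's best replies: Budget→Low; Value→High; Plus→Low; Premium→Low.
Only (Plus, Low) has each player best-responding; Nash payoffs (8, 9).
Sequential outcome (Plus, Low) coincides with the Nash profile (Plus, Low).

yes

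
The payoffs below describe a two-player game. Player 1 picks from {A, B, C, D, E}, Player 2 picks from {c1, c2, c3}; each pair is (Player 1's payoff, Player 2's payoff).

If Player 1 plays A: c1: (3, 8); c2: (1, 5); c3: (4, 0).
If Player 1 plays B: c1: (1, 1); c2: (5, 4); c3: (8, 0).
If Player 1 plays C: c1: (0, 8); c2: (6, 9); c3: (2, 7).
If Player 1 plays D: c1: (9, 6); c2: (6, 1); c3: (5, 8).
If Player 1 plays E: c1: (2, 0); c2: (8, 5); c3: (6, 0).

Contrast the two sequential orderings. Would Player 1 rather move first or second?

If Player 1 leads: Player 2's best replies are A→c1, B→c2, C→c2, D→c3, E→c2; Player 1's induced payoffs 3, 5, 6, 5, 8; outcome (E, c2), payoffs (8, 5).
If Player 2 leads: Player 1's best replies are c1→D, c2→E, c3→B; Player 2's induced payoffs 6, 5, 0; outcome (D, c1), payoffs (9, 6).
Player 1 gets 8 moving first and 9 moving second, so Player 1 prefers to move second.

second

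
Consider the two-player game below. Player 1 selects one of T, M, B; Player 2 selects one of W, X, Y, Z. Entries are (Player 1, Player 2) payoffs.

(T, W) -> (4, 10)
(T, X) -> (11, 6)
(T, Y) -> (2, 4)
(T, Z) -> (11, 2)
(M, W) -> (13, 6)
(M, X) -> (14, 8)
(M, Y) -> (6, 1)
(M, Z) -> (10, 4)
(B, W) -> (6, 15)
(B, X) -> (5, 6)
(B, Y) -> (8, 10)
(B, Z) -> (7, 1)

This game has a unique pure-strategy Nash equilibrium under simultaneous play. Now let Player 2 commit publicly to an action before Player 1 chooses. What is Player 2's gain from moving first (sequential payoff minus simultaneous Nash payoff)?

Work backward from Player 1's decision.
- W: BR = M, leader payoff 6.
- X: BR = M, leader payoff 8.
- Y: BR = B, leader payoff 10.
- Z: BR = T, leader payoff 2.
Maximizing over 6, 8, 10, 2, Player 2 chooses Y. Subgame-perfect outcome: (B, Y) with payoffs (8, 10).
For the simultaneous game, intersect best replies.
Player 1's best replies: W→M; X→M; Y→B; Z→T.
Player 2's best replies: T→W; M→X; B→W.
Only (M, X) has each player best-responding; Nash payoffs (14, 8).
Player 2's commitment gain: 10 − 8 = 2.

2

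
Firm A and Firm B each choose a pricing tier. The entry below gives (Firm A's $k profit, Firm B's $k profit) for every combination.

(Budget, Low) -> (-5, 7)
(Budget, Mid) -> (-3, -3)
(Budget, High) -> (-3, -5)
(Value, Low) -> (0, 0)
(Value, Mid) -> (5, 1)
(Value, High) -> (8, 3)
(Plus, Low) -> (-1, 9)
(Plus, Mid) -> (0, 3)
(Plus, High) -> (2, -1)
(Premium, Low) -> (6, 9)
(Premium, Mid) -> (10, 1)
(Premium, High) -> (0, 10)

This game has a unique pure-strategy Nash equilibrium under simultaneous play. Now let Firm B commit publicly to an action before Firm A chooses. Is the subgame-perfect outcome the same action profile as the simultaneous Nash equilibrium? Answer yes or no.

Work backward from Firm A's decision.
- Low: Firm A compares -5, 0, -1, 6 and picks Premium; Firm B would get 9.
- Mid: Firm A compares -3, 5, 0, 10 and picks Premium; Firm B would get 1.
- High: Firm A compares -3, 8, 2, 0 and picks Value; Firm B would get 3.
Maximizing over 9, 1, 3, Firm B chooses Low. Subgame-perfect outcome: (Premium, Low) with payoffs (6, 9).
Now find the simultaneous Nash equilibrium.
Firm A's best replies: Low→Premium; Mid→Premium; High→Value.
Firm B's best replies: Budget→Low; Value→High; Plus→Low; Premium→High.
The unique mutual best reply is (Value, High), giving (8, 3).
Sequential outcome (Premium, Low) differs from the Nash profile (Value, High).

no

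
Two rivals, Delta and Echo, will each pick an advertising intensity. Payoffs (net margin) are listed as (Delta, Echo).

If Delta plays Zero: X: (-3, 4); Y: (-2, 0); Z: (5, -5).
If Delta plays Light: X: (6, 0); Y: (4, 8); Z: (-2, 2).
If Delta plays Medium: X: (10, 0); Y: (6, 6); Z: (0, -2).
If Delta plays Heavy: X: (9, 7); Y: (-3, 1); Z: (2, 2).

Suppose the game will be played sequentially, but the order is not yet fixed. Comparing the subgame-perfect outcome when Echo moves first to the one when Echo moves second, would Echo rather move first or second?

If Delta leads: Echo's best replies are Zero→X, Light→Y, Medium→Y, Heavy→X; Delta's induced payoffs -3, 4, 6, 9; outcome (Heavy, X), payoffs (9, 7).
If Echo leads: Delta's best replies are X→Medium, Y→Medium, Z→Zero; Echo's induced payoffs 0, 6, -5; outcome (Medium, Y), payoffs (6, 6).
Echo gets 6 moving first and 7 moving second, so Echo prefers to move second.

second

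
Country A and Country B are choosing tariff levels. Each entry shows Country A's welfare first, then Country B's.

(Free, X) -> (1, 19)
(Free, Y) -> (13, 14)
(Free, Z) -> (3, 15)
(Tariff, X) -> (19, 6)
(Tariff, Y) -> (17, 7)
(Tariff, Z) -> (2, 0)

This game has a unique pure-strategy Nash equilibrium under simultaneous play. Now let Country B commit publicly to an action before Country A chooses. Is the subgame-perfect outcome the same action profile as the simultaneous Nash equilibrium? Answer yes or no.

no

Solve by backward induction (Country B leads).
- X → Country A plays Tariff (best of 1, 19); Country B gets 6.
- Y → Country A plays Tariff (best of 13, 17); Country B gets 7.
- Z → Country A plays Free (best of 3, 2); Country B gets 15.
Country B's induced payoffs are 6, 7, 15, so Country B commits to Z. Subgame-perfect outcome: (Free, Z) with payoffs (3, 15).
Now find the simultaneous Nash equilibrium.
Country A's best replies: X→Tariff; Y→Tariff; Z→Free.
Country B's best replies: Free→X; Tariff→Y.
The unique mutual best reply is (Tariff, Y), giving (17, 7).
Sequential outcome (Free, Z) differs from the Nash profile (Tariff, Y).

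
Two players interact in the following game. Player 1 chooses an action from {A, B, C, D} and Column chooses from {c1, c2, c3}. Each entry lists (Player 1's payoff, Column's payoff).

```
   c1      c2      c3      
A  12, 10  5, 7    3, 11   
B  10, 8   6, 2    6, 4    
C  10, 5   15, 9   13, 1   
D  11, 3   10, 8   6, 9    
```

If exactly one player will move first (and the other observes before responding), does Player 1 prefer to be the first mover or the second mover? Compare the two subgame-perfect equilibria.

If Player 1 leads: Column's best replies are A→c3, B→c1, C→c2, D→c3; Player 1's induced payoffs 3, 10, 15, 6; outcome (C, c2), payoffs (15, 9).
If Column leads: Player 1's best replies are c1→A, c2→C, c3→C; Column's induced payoffs 10, 9, 1; outcome (A, c1), payoffs (12, 10).
Player 1 gets 15 moving first and 12 moving second, so Player 1 prefers to move first.

first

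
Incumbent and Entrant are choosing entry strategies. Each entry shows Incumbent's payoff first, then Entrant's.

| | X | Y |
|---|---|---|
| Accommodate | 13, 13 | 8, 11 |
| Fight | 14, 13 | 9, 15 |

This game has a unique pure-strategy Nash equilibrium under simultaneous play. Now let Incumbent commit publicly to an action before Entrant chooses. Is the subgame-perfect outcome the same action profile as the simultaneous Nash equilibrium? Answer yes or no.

Backward induction with Incumbent moving first.
- Accommodate: Entrant compares 13, 11 and picks X; Incumbent would get 13.
- Fight: Entrant compares 13, 15 and picks Y; Incumbent would get 9.
Among 13, 9, the best is 13 at Accommodate. Subgame-perfect outcome: (Accommodate, X) with payoffs (13, 13).
Now find the simultaneous Nash equilibrium.
Incumbent's best replies: X→Fight; Y→Fight.
Entrant's best replies: Accommodate→X; Fight→Y.
Only (Fight, Y) has each player best-responding; Nash payoffs (9, 15).
Sequential outcome (Accommodate, X) differs from the Nash profile (Fight, Y).

no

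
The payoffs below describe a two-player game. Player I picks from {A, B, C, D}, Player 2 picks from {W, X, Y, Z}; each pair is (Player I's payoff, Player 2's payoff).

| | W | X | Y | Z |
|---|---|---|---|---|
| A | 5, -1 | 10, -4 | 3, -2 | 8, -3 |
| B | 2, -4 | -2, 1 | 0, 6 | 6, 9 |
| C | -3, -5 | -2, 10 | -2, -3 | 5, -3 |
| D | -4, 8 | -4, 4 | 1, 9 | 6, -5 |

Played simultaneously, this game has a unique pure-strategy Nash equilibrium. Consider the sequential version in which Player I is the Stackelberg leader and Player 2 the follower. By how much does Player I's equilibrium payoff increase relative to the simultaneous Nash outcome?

1

Player 2 best-responds to each possible Player I move:
- A: Player 2 compares -1, -4, -2, -3 and picks W; Player I would get 5.
- B: Player 2 compares -4, 1, 6, 9 and picks Z; Player I would get 6.
- C: Player 2 compares -5, 10, -3, -3 and picks X; Player I would get -2.
- D: Player 2 compares 8, 4, 9, -5 and picks Y; Player I would get 1.
Maximizing over 5, 6, -2, 1, Player I chooses B. Subgame-perfect outcome: (B, Z) with payoffs (6, 9).
Now find the simultaneous Nash equilibrium.
Player I's best replies: W→A; X→A; Y→A; Z→A.
Player 2's best replies: A→W; B→Z; C→X; D→Y.
Only (A, W) has each player best-responding; Nash payoffs (5, -1).
Player I's commitment gain: 6 − 5 = 1.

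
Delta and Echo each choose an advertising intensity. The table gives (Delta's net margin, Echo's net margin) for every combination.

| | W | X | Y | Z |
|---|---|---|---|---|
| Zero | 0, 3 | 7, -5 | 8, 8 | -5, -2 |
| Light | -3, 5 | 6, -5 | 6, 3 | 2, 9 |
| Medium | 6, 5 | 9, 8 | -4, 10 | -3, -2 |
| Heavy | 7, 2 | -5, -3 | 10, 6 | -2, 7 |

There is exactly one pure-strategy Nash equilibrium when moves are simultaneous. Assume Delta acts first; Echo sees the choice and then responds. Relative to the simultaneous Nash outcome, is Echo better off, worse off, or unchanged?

worse off

Solve by backward induction (Delta leads).
- Zero: BR = Y, leader payoff 8.
- Light: BR = Z, leader payoff 2.
- Medium: BR = Y, leader payoff -4.
- Heavy: BR = Z, leader payoff -2.
Maximizing over 8, 2, -4, -2, Delta chooses Zero. Subgame-perfect outcome: (Zero, Y) with payoffs (8, 8).
Now find the simultaneous Nash equilibrium.
Delta's best replies: W→Heavy; X→Medium; Y→Heavy; Z→Light.
Echo's best replies: Zero→Y; Light→Z; Medium→Y; Heavy→Z.
The unique mutual best reply is (Light, Z), giving (2, 9).
Echo earns 8 sequentially versus 9 at the Nash outcome: worse off.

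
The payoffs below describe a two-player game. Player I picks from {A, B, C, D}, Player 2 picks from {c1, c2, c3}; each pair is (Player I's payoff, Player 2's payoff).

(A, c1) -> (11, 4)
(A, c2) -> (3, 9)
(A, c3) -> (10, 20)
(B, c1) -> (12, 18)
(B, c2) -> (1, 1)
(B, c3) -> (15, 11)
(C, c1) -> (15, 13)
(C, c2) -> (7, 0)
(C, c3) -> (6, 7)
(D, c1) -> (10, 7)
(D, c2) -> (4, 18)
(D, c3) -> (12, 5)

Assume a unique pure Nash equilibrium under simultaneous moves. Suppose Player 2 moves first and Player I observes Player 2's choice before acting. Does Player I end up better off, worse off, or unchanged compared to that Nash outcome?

Backward induction with Player 2 moving first.
- c1: BR = C, leader payoff 13.
- c2: BR = C, leader payoff 0.
- c3: BR = B, leader payoff 11.
Player 2's induced payoffs are 13, 0, 11, so Player 2 commits to c1. Subgame-perfect outcome: (C, c1) with payoffs (15, 13).
Now find the simultaneous Nash equilibrium.
Player I's best replies: c1→C; c2→C; c3→B.
Player 2's best replies: A→c3; B→c1; C→c1; D→c2.
Only (C, c1) has each player best-responding; Nash payoffs (15, 13).
Player I earns 15 sequentially versus 15 at the Nash outcome: unchanged.

unchanged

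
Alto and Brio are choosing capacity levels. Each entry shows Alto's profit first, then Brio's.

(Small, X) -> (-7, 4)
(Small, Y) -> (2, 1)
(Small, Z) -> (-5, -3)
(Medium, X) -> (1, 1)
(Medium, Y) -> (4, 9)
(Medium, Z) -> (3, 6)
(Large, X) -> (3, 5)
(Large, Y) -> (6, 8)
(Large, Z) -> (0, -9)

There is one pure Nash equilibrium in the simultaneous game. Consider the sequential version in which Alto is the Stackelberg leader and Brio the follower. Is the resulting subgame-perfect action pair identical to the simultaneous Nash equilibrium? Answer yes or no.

yes

Brio best-responds to each possible Alto move:
- Small → Brio plays X (best of 4, 1, -3); Alto gets -7.
- Medium → Brio plays Y (best of 1, 9, 6); Alto gets 4.
- Large → Brio plays Y (best of 5, 8, -9); Alto gets 6.
Maximizing over -7, 4, 6, Alto chooses Large. Subgame-perfect outcome: (Large, Y) with payoffs (6, 8).
For the simultaneous game, intersect best replies.
Alto's best replies: X→Large; Y→Large; Z→Medium.
Brio's best replies: Small→X; Medium→Y; Large→Y.
Only (Large, Y) has each player best-responding; Nash payoffs (6, 8).
Sequential outcome (Large, Y) coincides with the Nash profile (Large, Y).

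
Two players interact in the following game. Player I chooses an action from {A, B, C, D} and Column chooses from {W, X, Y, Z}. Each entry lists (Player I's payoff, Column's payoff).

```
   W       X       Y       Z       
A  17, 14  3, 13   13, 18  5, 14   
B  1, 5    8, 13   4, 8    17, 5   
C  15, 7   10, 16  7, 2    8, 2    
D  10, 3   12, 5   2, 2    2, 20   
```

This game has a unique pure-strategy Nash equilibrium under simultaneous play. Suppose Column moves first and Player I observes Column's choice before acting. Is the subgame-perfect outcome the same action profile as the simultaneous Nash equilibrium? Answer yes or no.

Solve by backward induction (Column leads).
- W → Player I plays A (best of 17, 1, 15, 10); Column gets 14.
- X → Player I plays D (best of 3, 8, 10, 12); Column gets 5.
- Y → Player I plays A (best of 13, 4, 7, 2); Column gets 18.
- Z → Player I plays B (best of 5, 17, 8, 2); Column gets 5.
Maximizing over 14, 5, 18, 5, Column chooses Y. Subgame-perfect outcome: (A, Y) with payoffs (13, 18).
Now find the simultaneous Nash equilibrium.
Player I's best replies: W→A; X→D; Y→A; Z→B.
Column's best replies: A→Y; B→X; C→X; D→Z.
Only (A, Y) has each player best-responding; Nash payoffs (13, 18).
Sequential outcome (A, Y) coincides with the Nash profile (A, Y).

yes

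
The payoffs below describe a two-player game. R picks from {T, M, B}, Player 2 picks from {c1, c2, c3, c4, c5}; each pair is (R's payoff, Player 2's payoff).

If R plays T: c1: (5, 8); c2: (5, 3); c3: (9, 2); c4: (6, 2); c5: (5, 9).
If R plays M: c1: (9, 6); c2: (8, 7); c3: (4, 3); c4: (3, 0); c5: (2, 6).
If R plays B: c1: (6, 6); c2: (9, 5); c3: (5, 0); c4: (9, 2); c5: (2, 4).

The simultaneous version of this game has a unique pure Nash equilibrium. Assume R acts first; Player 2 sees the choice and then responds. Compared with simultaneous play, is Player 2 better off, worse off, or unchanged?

worse off

Solve by backward induction (R leads).
- T: Player 2 compares 8, 3, 2, 2, 9 and picks c5; R would get 5.
- M: Player 2 compares 6, 7, 3, 0, 6 and picks c2; R would get 8.
- B: Player 2 compares 6, 5, 0, 2, 4 and picks c1; R would get 6.
R's induced payoffs are 5, 8, 6, so R commits to M. Subgame-perfect outcome: (M, c2) with payoffs (8, 7).
For the simultaneous game, intersect best replies.
R's best replies: c1→M; c2→B; c3→T; c4→B; c5→T.
Player 2's best replies: T→c5; M→c2; B→c1.
Only (T, c5) has each player best-responding; Nash payoffs (5, 9).
Player 2 earns 7 sequentially versus 9 at the Nash outcome: worse off.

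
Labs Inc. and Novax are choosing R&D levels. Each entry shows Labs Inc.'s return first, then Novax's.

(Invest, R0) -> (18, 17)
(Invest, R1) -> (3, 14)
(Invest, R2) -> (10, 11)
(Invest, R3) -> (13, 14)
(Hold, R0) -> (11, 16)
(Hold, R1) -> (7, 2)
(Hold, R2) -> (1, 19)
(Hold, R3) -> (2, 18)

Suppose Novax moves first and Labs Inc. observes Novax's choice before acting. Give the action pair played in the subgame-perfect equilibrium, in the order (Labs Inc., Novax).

Labs Inc. best-responds to each possible Novax move:
- R0: BR = Invest, leader payoff 17.
- R1: BR = Hold, leader payoff 2.
- R2: BR = Invest, leader payoff 11.
- R3: BR = Invest, leader payoff 14.
Among 17, 2, 11, 14, the best is 17 at R0. Subgame-perfect outcome: (Invest, R0) with payoffs (18, 17).

(Invest, R0)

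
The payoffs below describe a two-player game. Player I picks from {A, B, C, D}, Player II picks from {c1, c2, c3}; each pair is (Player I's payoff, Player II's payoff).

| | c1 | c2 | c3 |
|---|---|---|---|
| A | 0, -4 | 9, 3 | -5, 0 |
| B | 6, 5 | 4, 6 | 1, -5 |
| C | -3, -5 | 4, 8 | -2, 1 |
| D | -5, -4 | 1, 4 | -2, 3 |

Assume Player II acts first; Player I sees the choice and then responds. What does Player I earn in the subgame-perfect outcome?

6

Player I best-responds to each possible Player II move:
- c1: Player I compares 0, 6, -3, -5 and picks B; Player II would get 5.
- c2: Player I compares 9, 4, 4, 1 and picks A; Player II would get 3.
- c3: Player I compares -5, 1, -2, -2 and picks B; Player II would get -5.
Maximizing over 5, 3, -5, Player II chooses c1. Subgame-perfect outcome: (B, c1) with payoffs (6, 5).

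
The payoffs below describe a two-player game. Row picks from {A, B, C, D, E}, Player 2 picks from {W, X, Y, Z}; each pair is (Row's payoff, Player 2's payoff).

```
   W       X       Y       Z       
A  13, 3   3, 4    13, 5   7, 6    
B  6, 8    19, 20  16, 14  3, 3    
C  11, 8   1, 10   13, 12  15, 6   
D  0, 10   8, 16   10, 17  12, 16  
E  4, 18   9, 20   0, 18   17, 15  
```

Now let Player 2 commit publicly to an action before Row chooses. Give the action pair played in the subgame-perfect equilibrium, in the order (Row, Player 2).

Row best-responds to each possible Player 2 move:
- W: Row compares 13, 6, 11, 0, 4 and picks A; Player 2 would get 3.
- X: Row compares 3, 19, 1, 8, 9 and picks B; Player 2 would get 20.
- Y: Row compares 13, 16, 13, 10, 0 and picks B; Player 2 would get 14.
- Z: Row compares 7, 3, 15, 12, 17 and picks E; Player 2 would get 15.
Among 3, 20, 14, 15, the best is 20 at X. Subgame-perfect outcome: (B, X) with payoffs (19, 20).

(B, X)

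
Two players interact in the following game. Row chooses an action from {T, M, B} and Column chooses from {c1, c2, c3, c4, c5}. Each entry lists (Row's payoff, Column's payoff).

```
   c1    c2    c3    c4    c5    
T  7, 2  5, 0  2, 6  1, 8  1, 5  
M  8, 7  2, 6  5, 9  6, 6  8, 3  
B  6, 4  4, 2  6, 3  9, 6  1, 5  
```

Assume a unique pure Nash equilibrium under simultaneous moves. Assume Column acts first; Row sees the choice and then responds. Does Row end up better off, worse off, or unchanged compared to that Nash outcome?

Backward induction with Column moving first.
- c1: BR = M, leader payoff 7.
- c2: BR = T, leader payoff 0.
- c3: BR = B, leader payoff 3.
- c4: BR = B, leader payoff 6.
- c5: BR = M, leader payoff 3.
Maximizing over 7, 0, 3, 6, 3, Column chooses c1. Subgame-perfect outcome: (M, c1) with payoffs (8, 7).
For the simultaneous game, intersect best replies.
Row's best replies: c1→M; c2→T; c3→B; c4→B; c5→M.
Column's best replies: T→c4; M→c3; B→c4.
Only (B, c4) has each player best-responding; Nash payoffs (9, 6).
Row earns 8 sequentially versus 9 at the Nash outcome: worse off.

worse off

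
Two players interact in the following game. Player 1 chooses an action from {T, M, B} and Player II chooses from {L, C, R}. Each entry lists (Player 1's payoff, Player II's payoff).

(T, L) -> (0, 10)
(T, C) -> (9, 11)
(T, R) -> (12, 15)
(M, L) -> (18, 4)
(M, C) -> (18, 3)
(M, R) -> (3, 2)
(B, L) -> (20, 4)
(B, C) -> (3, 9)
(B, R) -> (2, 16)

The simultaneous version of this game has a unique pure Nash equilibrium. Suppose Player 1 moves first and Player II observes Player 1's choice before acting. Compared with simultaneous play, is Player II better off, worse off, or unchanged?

worse off

Solve by backward induction (Player 1 leads).
- T → Player II plays R (best of 10, 11, 15); Player 1 gets 12.
- M → Player II plays L (best of 4, 3, 2); Player 1 gets 18.
- B → Player II plays R (best of 4, 9, 16); Player 1 gets 2.
Among 12, 18, 2, the best is 18 at M. Subgame-perfect outcome: (M, L) with payoffs (18, 4).
For the simultaneous game, intersect best replies.
Player 1's best replies: L→B; C→M; R→T.
Player II's best replies: T→R; M→L; B→R.
Only (T, R) has each player best-responding; Nash payoffs (12, 15).
Player II earns 4 sequentially versus 15 at the Nash outcome: worse off.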